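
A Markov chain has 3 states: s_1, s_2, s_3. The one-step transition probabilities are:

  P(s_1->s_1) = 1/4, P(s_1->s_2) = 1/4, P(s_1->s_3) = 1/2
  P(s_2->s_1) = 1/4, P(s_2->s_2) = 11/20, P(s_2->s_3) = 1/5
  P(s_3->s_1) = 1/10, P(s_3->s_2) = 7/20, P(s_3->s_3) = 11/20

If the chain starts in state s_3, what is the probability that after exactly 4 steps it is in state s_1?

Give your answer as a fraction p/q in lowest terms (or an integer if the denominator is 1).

Answer: 6089/32000

Derivation:
Computing P^4 by repeated multiplication:
P^1 =
  s_1: [1/4, 1/4, 1/2]
  s_2: [1/4, 11/20, 1/5]
  s_3: [1/10, 7/20, 11/20]
P^2 =
  s_1: [7/40, 3/8, 9/20]
  s_2: [11/50, 87/200, 69/200]
  s_3: [67/400, 41/100, 169/400]
P^3 =
  s_1: [73/400, 163/400, 41/100]
  s_2: [793/4000, 83/200, 1547/4000]
  s_3: [1493/8000, 1661/4000, 637/1600]
P^4 =
  s_1: [377/2000, 1653/4000, 1593/4000]
  s_2: [15359/80000, 16527/40000, 31587/80000]
  s_3: [6089/32000, 33151/80000, 63253/160000]

(P^4)[s_3 -> s_1] = 6089/32000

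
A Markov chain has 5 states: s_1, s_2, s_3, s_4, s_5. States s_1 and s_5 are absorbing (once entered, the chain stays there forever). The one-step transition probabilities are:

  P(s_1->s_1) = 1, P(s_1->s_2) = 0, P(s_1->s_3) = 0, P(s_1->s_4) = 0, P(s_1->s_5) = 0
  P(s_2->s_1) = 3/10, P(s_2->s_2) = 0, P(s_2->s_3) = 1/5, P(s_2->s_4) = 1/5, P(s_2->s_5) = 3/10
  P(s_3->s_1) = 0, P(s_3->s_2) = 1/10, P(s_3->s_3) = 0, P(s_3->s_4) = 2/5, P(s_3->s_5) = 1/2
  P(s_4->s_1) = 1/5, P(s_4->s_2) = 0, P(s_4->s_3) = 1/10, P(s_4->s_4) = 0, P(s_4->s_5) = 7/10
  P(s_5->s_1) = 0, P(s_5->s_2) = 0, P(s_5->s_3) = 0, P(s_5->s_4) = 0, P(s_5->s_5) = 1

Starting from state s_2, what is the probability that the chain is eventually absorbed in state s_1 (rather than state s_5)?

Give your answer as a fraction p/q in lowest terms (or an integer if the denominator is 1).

Let a_i = P(absorbed in s_1 | start in state i).
Boundary conditions: a_s_1 = 1, a_s_5 = 0.
For each transient state i, a_i = sum_j P(i->j) * a_j:
  a_s_2 = 3/10*a_s_1 + 0*a_s_2 + 1/5*a_s_3 + 1/5*a_s_4 + 3/10*a_s_5
  a_s_3 = 0*a_s_1 + 1/10*a_s_2 + 0*a_s_3 + 2/5*a_s_4 + 1/2*a_s_5
  a_s_4 = 1/5*a_s_1 + 0*a_s_2 + 1/10*a_s_3 + 0*a_s_4 + 7/10*a_s_5

Substituting a_s_1 = 1 and a_s_5 = 0, rearrange to (I - Q) a = r where r[i] = P(i -> s_1):
  [1, -1/5, -1/5] . (a_s_2, a_s_3, a_s_4) = 3/10
  [-1/10, 1, -2/5] . (a_s_2, a_s_3, a_s_4) = 0
  [0, -1/10, 1] . (a_s_2, a_s_3, a_s_4) = 1/5

Solving yields:
  a_s_2 = 172/469
  a_s_3 = 57/469
  a_s_4 = 199/938

Starting state is s_2, so the absorption probability is a_s_2 = 172/469.

Answer: 172/469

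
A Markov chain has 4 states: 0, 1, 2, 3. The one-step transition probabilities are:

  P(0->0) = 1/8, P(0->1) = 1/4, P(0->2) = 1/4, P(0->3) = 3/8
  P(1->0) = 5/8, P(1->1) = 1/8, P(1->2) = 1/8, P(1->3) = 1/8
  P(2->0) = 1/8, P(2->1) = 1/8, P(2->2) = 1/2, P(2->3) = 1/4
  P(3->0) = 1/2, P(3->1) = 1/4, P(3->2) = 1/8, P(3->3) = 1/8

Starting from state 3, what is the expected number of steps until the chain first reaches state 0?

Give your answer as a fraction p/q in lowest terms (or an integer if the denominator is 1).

Let h_i = expected steps to first reach 0 from state i.
Boundary: h_0 = 0.
First-step equations for the other states:
  h_1 = 1 + 5/8*h_0 + 1/8*h_1 + 1/8*h_2 + 1/8*h_3
  h_2 = 1 + 1/8*h_0 + 1/8*h_1 + 1/2*h_2 + 1/4*h_3
  h_3 = 1 + 1/2*h_0 + 1/4*h_1 + 1/8*h_2 + 1/8*h_3

Substituting h_0 = 0 and rearranging gives the linear system (I - Q) h = 1:
  [7/8, -1/8, -1/8] . (h_1, h_2, h_3) = 1
  [-1/8, 1/2, -1/4] . (h_1, h_2, h_3) = 1
  [-1/4, -1/8, 7/8] . (h_1, h_2, h_3) = 1

Solving yields:
  h_1 = 160/81
  h_2 = 292/81
  h_3 = 20/9

Starting state is 3, so the expected hitting time is h_3 = 20/9.

Answer: 20/9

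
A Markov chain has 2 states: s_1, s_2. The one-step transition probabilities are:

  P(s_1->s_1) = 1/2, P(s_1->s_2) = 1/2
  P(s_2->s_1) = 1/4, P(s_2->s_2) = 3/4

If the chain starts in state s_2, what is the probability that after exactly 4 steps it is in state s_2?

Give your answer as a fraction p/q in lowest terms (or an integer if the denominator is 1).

Computing P^4 by repeated multiplication:
P^1 =
  s_1: [1/2, 1/2]
  s_2: [1/4, 3/4]
P^2 =
  s_1: [3/8, 5/8]
  s_2: [5/16, 11/16]
P^3 =
  s_1: [11/32, 21/32]
  s_2: [21/64, 43/64]
P^4 =
  s_1: [43/128, 85/128]
  s_2: [85/256, 171/256]

(P^4)[s_2 -> s_2] = 171/256

Answer: 171/256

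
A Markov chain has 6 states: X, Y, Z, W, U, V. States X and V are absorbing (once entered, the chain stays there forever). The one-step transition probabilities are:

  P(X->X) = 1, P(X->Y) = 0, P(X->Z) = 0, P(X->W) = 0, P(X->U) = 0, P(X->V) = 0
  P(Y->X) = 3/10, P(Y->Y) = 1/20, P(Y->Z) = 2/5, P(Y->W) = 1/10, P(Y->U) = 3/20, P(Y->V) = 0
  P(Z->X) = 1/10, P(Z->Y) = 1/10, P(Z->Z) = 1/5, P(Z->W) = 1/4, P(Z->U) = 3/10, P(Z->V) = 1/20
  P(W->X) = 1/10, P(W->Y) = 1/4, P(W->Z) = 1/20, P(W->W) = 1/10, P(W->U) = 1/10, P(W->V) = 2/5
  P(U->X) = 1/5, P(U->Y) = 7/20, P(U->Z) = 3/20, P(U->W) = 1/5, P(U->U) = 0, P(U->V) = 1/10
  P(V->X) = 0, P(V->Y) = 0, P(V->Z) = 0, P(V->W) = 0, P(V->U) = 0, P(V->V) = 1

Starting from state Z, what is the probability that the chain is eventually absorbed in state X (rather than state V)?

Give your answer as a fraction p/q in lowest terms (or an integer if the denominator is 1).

Answer: 19657/34797

Derivation:
Let a_i = P(absorbed in X | start in state i).
Boundary conditions: a_X = 1, a_V = 0.
For each transient state i, a_i = sum_j P(i->j) * a_j:
  a_Y = 3/10*a_X + 1/20*a_Y + 2/5*a_Z + 1/10*a_W + 3/20*a_U + 0*a_V
  a_Z = 1/10*a_X + 1/10*a_Y + 1/5*a_Z + 1/4*a_W + 3/10*a_U + 1/20*a_V
  a_W = 1/10*a_X + 1/4*a_Y + 1/20*a_Z + 1/10*a_W + 1/10*a_U + 2/5*a_V
  a_U = 1/5*a_X + 7/20*a_Y + 3/20*a_Z + 1/5*a_W + 0*a_U + 1/10*a_V

Substituting a_X = 1 and a_V = 0, rearrange to (I - Q) a = r where r[i] = P(i -> X):
  [19/20, -2/5, -1/10, -3/20] . (a_Y, a_Z, a_W, a_U) = 3/10
  [-1/10, 4/5, -1/4, -3/10] . (a_Y, a_Z, a_W, a_U) = 1/10
  [-1/4, -1/20, 9/10, -1/10] . (a_Y, a_Z, a_W, a_U) = 1/10
  [-7/20, -3/20, -1/5, 1] . (a_Y, a_Z, a_W, a_U) = 1/5

Solving yields:
  a_Y = 8025/11599
  a_Z = 19657/34797
  a_W = 13994/34797
  a_U = 3019/4971

Starting state is Z, so the absorption probability is a_Z = 19657/34797.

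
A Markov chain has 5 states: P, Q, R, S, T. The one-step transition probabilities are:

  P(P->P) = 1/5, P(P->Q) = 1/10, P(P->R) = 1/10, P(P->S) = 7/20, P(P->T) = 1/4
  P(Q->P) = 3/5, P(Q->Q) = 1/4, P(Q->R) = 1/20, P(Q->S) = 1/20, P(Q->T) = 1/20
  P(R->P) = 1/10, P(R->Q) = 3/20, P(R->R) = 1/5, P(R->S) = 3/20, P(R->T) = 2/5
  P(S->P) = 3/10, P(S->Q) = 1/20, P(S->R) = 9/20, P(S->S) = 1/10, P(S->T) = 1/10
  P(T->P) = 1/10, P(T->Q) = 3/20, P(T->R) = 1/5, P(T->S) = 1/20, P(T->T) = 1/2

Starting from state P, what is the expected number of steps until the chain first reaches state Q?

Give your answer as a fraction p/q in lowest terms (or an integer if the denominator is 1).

Let h_i = expected steps to first reach Q from state i.
Boundary: h_Q = 0.
First-step equations for the other states:
  h_P = 1 + 1/5*h_P + 1/10*h_Q + 1/10*h_R + 7/20*h_S + 1/4*h_T
  h_R = 1 + 1/10*h_P + 3/20*h_Q + 1/5*h_R + 3/20*h_S + 2/5*h_T
  h_S = 1 + 3/10*h_P + 1/20*h_Q + 9/20*h_R + 1/10*h_S + 1/10*h_T
  h_T = 1 + 1/10*h_P + 3/20*h_Q + 1/5*h_R + 1/20*h_S + 1/2*h_T

Substituting h_Q = 0 and rearranging gives the linear system (I - Q) h = 1:
  [4/5, -1/10, -7/20, -1/4] . (h_P, h_R, h_S, h_T) = 1
  [-1/10, 4/5, -3/20, -2/5] . (h_P, h_R, h_S, h_T) = 1
  [-3/10, -9/20, 9/10, -1/10] . (h_P, h_R, h_S, h_T) = 1
  [-1/10, -1/5, -1/20, 1/2] . (h_P, h_R, h_S, h_T) = 1

Solving yields:
  h_P = 16995/2033
  h_R = 15690/2033
  h_S = 17490/2033
  h_T = 15490/2033

Starting state is P, so the expected hitting time is h_P = 16995/2033.

Answer: 16995/2033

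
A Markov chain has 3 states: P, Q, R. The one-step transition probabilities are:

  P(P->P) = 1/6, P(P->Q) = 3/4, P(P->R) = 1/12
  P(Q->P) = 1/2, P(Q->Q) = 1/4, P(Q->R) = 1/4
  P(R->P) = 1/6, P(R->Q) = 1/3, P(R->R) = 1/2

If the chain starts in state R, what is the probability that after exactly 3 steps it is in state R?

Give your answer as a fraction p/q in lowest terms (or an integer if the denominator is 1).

Answer: 251/864

Derivation:
Computing P^3 by repeated multiplication:
P^1 =
  P: [1/6, 3/4, 1/12]
  Q: [1/2, 1/4, 1/4]
  R: [1/6, 1/3, 1/2]
P^2 =
  P: [5/12, 49/144, 35/144]
  Q: [1/4, 25/48, 11/48]
  R: [5/18, 3/8, 25/72]
P^3 =
  P: [121/432, 827/1728, 139/576]
  Q: [49/144, 227/576, 17/64]
  R: [7/24, 361/864, 251/864]

(P^3)[R -> R] = 251/864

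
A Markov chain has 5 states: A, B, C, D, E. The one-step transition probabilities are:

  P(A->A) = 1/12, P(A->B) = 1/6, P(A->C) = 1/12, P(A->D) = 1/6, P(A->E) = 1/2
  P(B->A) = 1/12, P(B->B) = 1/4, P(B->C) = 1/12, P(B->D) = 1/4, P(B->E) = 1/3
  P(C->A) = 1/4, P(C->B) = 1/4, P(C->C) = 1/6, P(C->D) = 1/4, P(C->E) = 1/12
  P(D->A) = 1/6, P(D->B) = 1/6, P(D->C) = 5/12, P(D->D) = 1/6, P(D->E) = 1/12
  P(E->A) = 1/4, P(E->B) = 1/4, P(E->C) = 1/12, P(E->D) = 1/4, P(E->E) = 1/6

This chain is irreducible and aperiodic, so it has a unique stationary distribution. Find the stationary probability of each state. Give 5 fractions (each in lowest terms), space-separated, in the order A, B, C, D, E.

The stationary distribution satisfies pi = pi * P, i.e.:
  pi_A = 1/12*pi_A + 1/12*pi_B + 1/4*pi_C + 1/6*pi_D + 1/4*pi_E
  pi_B = 1/6*pi_A + 1/4*pi_B + 1/4*pi_C + 1/6*pi_D + 1/4*pi_E
  pi_C = 1/12*pi_A + 1/12*pi_B + 1/6*pi_C + 5/12*pi_D + 1/12*pi_E
  pi_D = 1/6*pi_A + 1/4*pi_B + 1/4*pi_C + 1/6*pi_D + 1/4*pi_E
  pi_E = 1/2*pi_A + 1/3*pi_B + 1/12*pi_C + 1/12*pi_D + 1/6*pi_E
with normalization: pi_A + pi_B + pi_C + pi_D + pi_E = 1.

Using the first 4 balance equations plus normalization, the linear system A*pi = b is:
  [-11/12, 1/12, 1/4, 1/6, 1/4] . pi = 0
  [1/6, -3/4, 1/4, 1/6, 1/4] . pi = 0
  [1/12, 1/12, -5/6, 5/12, 1/12] . pi = 0
  [1/6, 1/4, 1/4, -5/6, 1/4] . pi = 0
  [1, 1, 1, 1, 1] . pi = 1

Solving yields:
  pi_A = 30/179
  pi_B = 39/179
  pi_C = 335/1969
  pi_D = 39/179
  pi_E = 446/1969

Verification (pi * P):
  30/179*1/12 + 39/179*1/12 + 335/1969*1/4 + 39/179*1/6 + 446/1969*1/4 = 30/179 = pi_A  (ok)
  30/179*1/6 + 39/179*1/4 + 335/1969*1/4 + 39/179*1/6 + 446/1969*1/4 = 39/179 = pi_B  (ok)
  30/179*1/12 + 39/179*1/12 + 335/1969*1/6 + 39/179*5/12 + 446/1969*1/12 = 335/1969 = pi_C  (ok)
  30/179*1/6 + 39/179*1/4 + 335/1969*1/4 + 39/179*1/6 + 446/1969*1/4 = 39/179 = pi_D  (ok)
  30/179*1/2 + 39/179*1/3 + 335/1969*1/12 + 39/179*1/12 + 446/1969*1/6 = 446/1969 = pi_E  (ok)

Answer: 30/179 39/179 335/1969 39/179 446/1969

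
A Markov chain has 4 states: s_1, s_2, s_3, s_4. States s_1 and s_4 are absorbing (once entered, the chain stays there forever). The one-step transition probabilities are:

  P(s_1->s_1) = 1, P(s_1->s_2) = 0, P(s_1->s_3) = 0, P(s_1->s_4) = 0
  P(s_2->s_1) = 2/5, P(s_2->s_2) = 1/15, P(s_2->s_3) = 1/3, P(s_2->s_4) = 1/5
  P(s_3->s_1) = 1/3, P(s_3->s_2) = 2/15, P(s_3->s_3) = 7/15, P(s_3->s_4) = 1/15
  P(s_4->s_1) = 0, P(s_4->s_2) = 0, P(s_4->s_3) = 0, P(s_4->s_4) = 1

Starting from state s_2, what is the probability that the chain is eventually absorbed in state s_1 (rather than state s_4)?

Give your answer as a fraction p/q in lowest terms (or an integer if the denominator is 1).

Let a_i = P(absorbed in s_1 | start in state i).
Boundary conditions: a_s_1 = 1, a_s_4 = 0.
For each transient state i, a_i = sum_j P(i->j) * a_j:
  a_s_2 = 2/5*a_s_1 + 1/15*a_s_2 + 1/3*a_s_3 + 1/5*a_s_4
  a_s_3 = 1/3*a_s_1 + 2/15*a_s_2 + 7/15*a_s_3 + 1/15*a_s_4

Substituting a_s_1 = 1 and a_s_4 = 0, rearrange to (I - Q) a = r where r[i] = P(i -> s_1):
  [14/15, -1/3] . (a_s_2, a_s_3) = 2/5
  [-2/15, 8/15] . (a_s_2, a_s_3) = 1/3

Solving yields:
  a_s_2 = 73/102
  a_s_3 = 41/51

Starting state is s_2, so the absorption probability is a_s_2 = 73/102.

Answer: 73/102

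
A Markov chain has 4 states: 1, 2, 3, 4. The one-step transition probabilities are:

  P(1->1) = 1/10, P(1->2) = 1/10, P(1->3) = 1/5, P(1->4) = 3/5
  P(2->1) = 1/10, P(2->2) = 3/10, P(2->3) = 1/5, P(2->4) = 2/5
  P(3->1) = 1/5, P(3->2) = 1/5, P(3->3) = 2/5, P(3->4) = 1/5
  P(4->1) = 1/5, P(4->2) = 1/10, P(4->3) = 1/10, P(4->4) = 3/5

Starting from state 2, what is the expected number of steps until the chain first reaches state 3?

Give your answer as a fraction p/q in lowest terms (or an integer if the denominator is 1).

Let h_i = expected steps to first reach 3 from state i.
Boundary: h_3 = 0.
First-step equations for the other states:
  h_1 = 1 + 1/10*h_1 + 1/10*h_2 + 1/5*h_3 + 3/5*h_4
  h_2 = 1 + 1/10*h_1 + 3/10*h_2 + 1/5*h_3 + 2/5*h_4
  h_4 = 1 + 1/5*h_1 + 1/10*h_2 + 1/10*h_3 + 3/5*h_4

Substituting h_3 = 0 and rearranging gives the linear system (I - Q) h = 1:
  [9/10, -1/10, -3/5] . (h_1, h_2, h_4) = 1
  [-1/10, 7/10, -2/5] . (h_1, h_2, h_4) = 1
  [-1/5, -1/10, 2/5] . (h_1, h_2, h_4) = 1

Solving yields:
  h_1 = 400/57
  h_2 = 130/19
  h_4 = 440/57

Starting state is 2, so the expected hitting time is h_2 = 130/19.

Answer: 130/19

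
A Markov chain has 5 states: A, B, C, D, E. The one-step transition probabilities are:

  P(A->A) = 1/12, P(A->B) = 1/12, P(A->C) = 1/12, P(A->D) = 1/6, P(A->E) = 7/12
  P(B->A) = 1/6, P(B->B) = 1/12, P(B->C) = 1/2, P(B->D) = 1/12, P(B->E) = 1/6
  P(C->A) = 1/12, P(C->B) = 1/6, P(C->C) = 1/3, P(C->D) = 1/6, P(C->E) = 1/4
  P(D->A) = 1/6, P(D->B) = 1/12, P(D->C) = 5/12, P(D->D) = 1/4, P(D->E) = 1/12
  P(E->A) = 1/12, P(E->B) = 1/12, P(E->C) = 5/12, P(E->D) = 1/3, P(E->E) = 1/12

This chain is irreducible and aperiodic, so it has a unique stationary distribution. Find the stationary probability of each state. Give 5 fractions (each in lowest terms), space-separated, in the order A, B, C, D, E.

The stationary distribution satisfies pi = pi * P, i.e.:
  pi_A = 1/12*pi_A + 1/6*pi_B + 1/12*pi_C + 1/6*pi_D + 1/12*pi_E
  pi_B = 1/12*pi_A + 1/12*pi_B + 1/6*pi_C + 1/12*pi_D + 1/12*pi_E
  pi_C = 1/12*pi_A + 1/2*pi_B + 1/3*pi_C + 5/12*pi_D + 5/12*pi_E
  pi_D = 1/6*pi_A + 1/12*pi_B + 1/6*pi_C + 1/4*pi_D + 1/3*pi_E
  pi_E = 7/12*pi_A + 1/6*pi_B + 1/4*pi_C + 1/12*pi_D + 1/12*pi_E
with normalization: pi_A + pi_B + pi_C + pi_D + pi_E = 1.

Using the first 4 balance equations plus normalization, the linear system A*pi = b is:
  [-11/12, 1/6, 1/12, 1/6, 1/12] . pi = 0
  [1/12, -11/12, 1/6, 1/12, 1/12] . pi = 0
  [1/12, 1/2, -2/3, 5/12, 5/12] . pi = 0
  [1/6, 1/12, 1/6, -3/4, 1/3] . pi = 0
  [1, 1, 1, 1, 1] . pi = 1

Solving yields:
  pi_A = 2693/24434
  pi_B = 1384/12217
  pi_C = 4391/12217
  pi_D = 2557/12217
  pi_E = 5077/24434

Verification (pi * P):
  2693/24434*1/12 + 1384/12217*1/6 + 4391/12217*1/12 + 2557/12217*1/6 + 5077/24434*1/12 = 2693/24434 = pi_A  (ok)
  2693/24434*1/12 + 1384/12217*1/12 + 4391/12217*1/6 + 2557/12217*1/12 + 5077/24434*1/12 = 1384/12217 = pi_B  (ok)
  2693/24434*1/12 + 1384/12217*1/2 + 4391/12217*1/3 + 2557/12217*5/12 + 5077/24434*5/12 = 4391/12217 = pi_C  (ok)
  2693/24434*1/6 + 1384/12217*1/12 + 4391/12217*1/6 + 2557/12217*1/4 + 5077/24434*1/3 = 2557/12217 = pi_D  (ok)
  2693/24434*7/12 + 1384/12217*1/6 + 4391/12217*1/4 + 2557/12217*1/12 + 5077/24434*1/12 = 5077/24434 = pi_E  (ok)

Answer: 2693/24434 1384/12217 4391/12217 2557/12217 5077/24434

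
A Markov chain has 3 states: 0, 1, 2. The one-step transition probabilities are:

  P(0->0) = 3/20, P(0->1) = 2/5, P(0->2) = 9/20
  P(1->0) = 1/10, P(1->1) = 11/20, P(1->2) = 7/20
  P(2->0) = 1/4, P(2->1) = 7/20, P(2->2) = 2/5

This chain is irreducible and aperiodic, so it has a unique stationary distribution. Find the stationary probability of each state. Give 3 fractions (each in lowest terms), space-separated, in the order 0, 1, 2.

Answer: 59/355 159/355 137/355

Derivation:
The stationary distribution satisfies pi = pi * P, i.e.:
  pi_0 = 3/20*pi_0 + 1/10*pi_1 + 1/4*pi_2
  pi_1 = 2/5*pi_0 + 11/20*pi_1 + 7/20*pi_2
  pi_2 = 9/20*pi_0 + 7/20*pi_1 + 2/5*pi_2
with normalization: pi_0 + pi_1 + pi_2 = 1.

Using the first 2 balance equations plus normalization, the linear system A*pi = b is:
  [-17/20, 1/10, 1/4] . pi = 0
  [2/5, -9/20, 7/20] . pi = 0
  [1, 1, 1] . pi = 1

Solving yields:
  pi_0 = 59/355
  pi_1 = 159/355
  pi_2 = 137/355

Verification (pi * P):
  59/355*3/20 + 159/355*1/10 + 137/355*1/4 = 59/355 = pi_0  (ok)
  59/355*2/5 + 159/355*11/20 + 137/355*7/20 = 159/355 = pi_1  (ok)
  59/355*9/20 + 159/355*7/20 + 137/355*2/5 = 137/355 = pi_2  (ok)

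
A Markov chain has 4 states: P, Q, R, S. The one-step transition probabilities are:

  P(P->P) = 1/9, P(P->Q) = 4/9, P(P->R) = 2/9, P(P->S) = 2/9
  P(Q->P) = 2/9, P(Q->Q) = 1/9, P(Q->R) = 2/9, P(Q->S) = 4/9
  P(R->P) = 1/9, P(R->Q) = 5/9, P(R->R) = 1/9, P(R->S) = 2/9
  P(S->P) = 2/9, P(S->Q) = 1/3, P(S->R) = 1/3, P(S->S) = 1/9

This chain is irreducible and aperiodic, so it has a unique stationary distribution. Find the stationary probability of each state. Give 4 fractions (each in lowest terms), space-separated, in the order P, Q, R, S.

Answer: 36/203 67/203 46/203 54/203

Derivation:
The stationary distribution satisfies pi = pi * P, i.e.:
  pi_P = 1/9*pi_P + 2/9*pi_Q + 1/9*pi_R + 2/9*pi_S
  pi_Q = 4/9*pi_P + 1/9*pi_Q + 5/9*pi_R + 1/3*pi_S
  pi_R = 2/9*pi_P + 2/9*pi_Q + 1/9*pi_R + 1/3*pi_S
  pi_S = 2/9*pi_P + 4/9*pi_Q + 2/9*pi_R + 1/9*pi_S
with normalization: pi_P + pi_Q + pi_R + pi_S = 1.

Using the first 3 balance equations plus normalization, the linear system A*pi = b is:
  [-8/9, 2/9, 1/9, 2/9] . pi = 0
  [4/9, -8/9, 5/9, 1/3] . pi = 0
  [2/9, 2/9, -8/9, 1/3] . pi = 0
  [1, 1, 1, 1] . pi = 1

Solving yields:
  pi_P = 36/203
  pi_Q = 67/203
  pi_R = 46/203
  pi_S = 54/203

Verification (pi * P):
  36/203*1/9 + 67/203*2/9 + 46/203*1/9 + 54/203*2/9 = 36/203 = pi_P  (ok)
  36/203*4/9 + 67/203*1/9 + 46/203*5/9 + 54/203*1/3 = 67/203 = pi_Q  (ok)
  36/203*2/9 + 67/203*2/9 + 46/203*1/9 + 54/203*1/3 = 46/203 = pi_R  (ok)
  36/203*2/9 + 67/203*4/9 + 46/203*2/9 + 54/203*1/9 = 54/203 = pi_S  (ok)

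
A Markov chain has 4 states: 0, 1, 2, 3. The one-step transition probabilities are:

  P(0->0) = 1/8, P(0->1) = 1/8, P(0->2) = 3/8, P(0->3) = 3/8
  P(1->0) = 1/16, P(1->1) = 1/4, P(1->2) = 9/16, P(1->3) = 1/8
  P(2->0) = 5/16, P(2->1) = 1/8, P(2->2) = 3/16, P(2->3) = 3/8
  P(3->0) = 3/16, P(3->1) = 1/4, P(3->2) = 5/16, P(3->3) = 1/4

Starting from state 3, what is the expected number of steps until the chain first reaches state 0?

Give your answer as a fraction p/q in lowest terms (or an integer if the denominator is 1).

Let h_i = expected steps to first reach 0 from state i.
Boundary: h_0 = 0.
First-step equations for the other states:
  h_1 = 1 + 1/16*h_0 + 1/4*h_1 + 9/16*h_2 + 1/8*h_3
  h_2 = 1 + 5/16*h_0 + 1/8*h_1 + 3/16*h_2 + 3/8*h_3
  h_3 = 1 + 3/16*h_0 + 1/4*h_1 + 5/16*h_2 + 1/4*h_3

Substituting h_0 = 0 and rearranging gives the linear system (I - Q) h = 1:
  [3/4, -9/16, -1/8] . (h_1, h_2, h_3) = 1
  [-1/8, 13/16, -3/8] . (h_1, h_2, h_3) = 1
  [-1/4, -5/16, 3/4] . (h_1, h_2, h_3) = 1

Solving yields:
  h_1 = 1296/239
  h_2 = 1040/239
  h_3 = 1184/239

Starting state is 3, so the expected hitting time is h_3 = 1184/239.

Answer: 1184/239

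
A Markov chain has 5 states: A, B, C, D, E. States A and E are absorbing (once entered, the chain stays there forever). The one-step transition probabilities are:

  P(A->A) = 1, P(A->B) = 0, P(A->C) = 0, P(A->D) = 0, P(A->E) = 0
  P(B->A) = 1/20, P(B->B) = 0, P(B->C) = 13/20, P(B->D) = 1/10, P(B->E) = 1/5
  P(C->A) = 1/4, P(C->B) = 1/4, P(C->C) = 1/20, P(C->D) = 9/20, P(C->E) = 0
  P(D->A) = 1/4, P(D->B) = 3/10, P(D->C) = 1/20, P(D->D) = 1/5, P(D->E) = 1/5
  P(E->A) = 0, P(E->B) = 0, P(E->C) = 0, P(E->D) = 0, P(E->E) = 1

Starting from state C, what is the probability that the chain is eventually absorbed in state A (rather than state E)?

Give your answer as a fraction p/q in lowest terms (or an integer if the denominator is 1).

Let a_i = P(absorbed in A | start in state i).
Boundary conditions: a_A = 1, a_E = 0.
For each transient state i, a_i = sum_j P(i->j) * a_j:
  a_B = 1/20*a_A + 0*a_B + 13/20*a_C + 1/10*a_D + 1/5*a_E
  a_C = 1/4*a_A + 1/4*a_B + 1/20*a_C + 9/20*a_D + 0*a_E
  a_D = 1/4*a_A + 3/10*a_B + 1/20*a_C + 1/5*a_D + 1/5*a_E

Substituting a_A = 1 and a_E = 0, rearrange to (I - Q) a = r where r[i] = P(i -> A):
  [1, -13/20, -1/10] . (a_B, a_C, a_D) = 1/20
  [-1/4, 19/20, -9/20] . (a_B, a_C, a_D) = 1/4
  [-3/10, -1/20, 4/5] . (a_B, a_C, a_D) = 1/4

Solving yields:
  a_B = 53/98
  a_C = 164/245
  a_D = 39/70

Starting state is C, so the absorption probability is a_C = 164/245.

Answer: 164/245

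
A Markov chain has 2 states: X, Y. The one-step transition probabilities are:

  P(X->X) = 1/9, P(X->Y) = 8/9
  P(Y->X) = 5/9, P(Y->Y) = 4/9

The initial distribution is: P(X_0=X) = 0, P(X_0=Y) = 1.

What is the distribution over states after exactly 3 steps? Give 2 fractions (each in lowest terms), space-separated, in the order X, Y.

Answer: 305/729 424/729

Derivation:
Propagating the distribution step by step (d_{t+1} = d_t * P):
d_0 = (X=0, Y=1)
  d_1[X] = 0*1/9 + 1*5/9 = 5/9
  d_1[Y] = 0*8/9 + 1*4/9 = 4/9
d_1 = (X=5/9, Y=4/9)
  d_2[X] = 5/9*1/9 + 4/9*5/9 = 25/81
  d_2[Y] = 5/9*8/9 + 4/9*4/9 = 56/81
d_2 = (X=25/81, Y=56/81)
  d_3[X] = 25/81*1/9 + 56/81*5/9 = 305/729
  d_3[Y] = 25/81*8/9 + 56/81*4/9 = 424/729
d_3 = (X=305/729, Y=424/729)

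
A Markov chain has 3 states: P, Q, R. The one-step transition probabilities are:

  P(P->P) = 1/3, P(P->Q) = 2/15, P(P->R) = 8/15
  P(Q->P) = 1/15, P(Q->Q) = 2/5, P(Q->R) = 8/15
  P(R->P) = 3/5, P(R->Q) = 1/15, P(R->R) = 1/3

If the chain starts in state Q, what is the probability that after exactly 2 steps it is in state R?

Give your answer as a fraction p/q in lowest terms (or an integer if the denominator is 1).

Computing P^2 by repeated multiplication:
P^1 =
  P: [1/3, 2/15, 8/15]
  Q: [1/15, 2/5, 8/15]
  R: [3/5, 1/15, 1/3]
P^2 =
  P: [11/25, 2/15, 32/75]
  Q: [83/225, 46/225, 32/75]
  R: [91/225, 29/225, 7/15]

(P^2)[Q -> R] = 32/75

Answer: 32/75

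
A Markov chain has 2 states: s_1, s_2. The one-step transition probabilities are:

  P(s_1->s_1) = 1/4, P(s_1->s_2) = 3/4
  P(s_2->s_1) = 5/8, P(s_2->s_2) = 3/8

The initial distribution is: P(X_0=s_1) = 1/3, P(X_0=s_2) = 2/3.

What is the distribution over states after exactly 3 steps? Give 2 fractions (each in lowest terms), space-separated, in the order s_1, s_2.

Propagating the distribution step by step (d_{t+1} = d_t * P):
d_0 = (s_1=1/3, s_2=2/3)
  d_1[s_1] = 1/3*1/4 + 2/3*5/8 = 1/2
  d_1[s_2] = 1/3*3/4 + 2/3*3/8 = 1/2
d_1 = (s_1=1/2, s_2=1/2)
  d_2[s_1] = 1/2*1/4 + 1/2*5/8 = 7/16
  d_2[s_2] = 1/2*3/4 + 1/2*3/8 = 9/16
d_2 = (s_1=7/16, s_2=9/16)
  d_3[s_1] = 7/16*1/4 + 9/16*5/8 = 59/128
  d_3[s_2] = 7/16*3/4 + 9/16*3/8 = 69/128
d_3 = (s_1=59/128, s_2=69/128)

Answer: 59/128 69/128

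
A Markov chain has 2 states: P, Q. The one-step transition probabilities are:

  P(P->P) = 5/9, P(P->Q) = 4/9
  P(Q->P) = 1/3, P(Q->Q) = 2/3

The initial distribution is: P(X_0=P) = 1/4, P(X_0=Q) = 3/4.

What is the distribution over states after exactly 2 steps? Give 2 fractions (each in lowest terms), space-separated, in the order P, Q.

Answer: 34/81 47/81

Derivation:
Propagating the distribution step by step (d_{t+1} = d_t * P):
d_0 = (P=1/4, Q=3/4)
  d_1[P] = 1/4*5/9 + 3/4*1/3 = 7/18
  d_1[Q] = 1/4*4/9 + 3/4*2/3 = 11/18
d_1 = (P=7/18, Q=11/18)
  d_2[P] = 7/18*5/9 + 11/18*1/3 = 34/81
  d_2[Q] = 7/18*4/9 + 11/18*2/3 = 47/81
d_2 = (P=34/81, Q=47/81)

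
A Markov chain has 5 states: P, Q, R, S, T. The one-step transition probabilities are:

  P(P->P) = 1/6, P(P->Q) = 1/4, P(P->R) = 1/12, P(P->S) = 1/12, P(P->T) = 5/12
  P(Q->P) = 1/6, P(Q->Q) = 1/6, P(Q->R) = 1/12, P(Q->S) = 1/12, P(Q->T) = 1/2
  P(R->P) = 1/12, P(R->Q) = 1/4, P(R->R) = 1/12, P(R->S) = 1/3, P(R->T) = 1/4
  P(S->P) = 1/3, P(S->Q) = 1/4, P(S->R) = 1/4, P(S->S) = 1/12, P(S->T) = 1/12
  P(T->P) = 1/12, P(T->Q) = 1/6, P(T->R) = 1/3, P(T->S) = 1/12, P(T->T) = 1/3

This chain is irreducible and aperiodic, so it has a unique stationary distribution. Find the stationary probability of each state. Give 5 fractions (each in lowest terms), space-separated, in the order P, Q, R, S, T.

The stationary distribution satisfies pi = pi * P, i.e.:
  pi_P = 1/6*pi_P + 1/6*pi_Q + 1/12*pi_R + 1/3*pi_S + 1/12*pi_T
  pi_Q = 1/4*pi_P + 1/6*pi_Q + 1/4*pi_R + 1/4*pi_S + 1/6*pi_T
  pi_R = 1/12*pi_P + 1/12*pi_Q + 1/12*pi_R + 1/4*pi_S + 1/3*pi_T
  pi_S = 1/12*pi_P + 1/12*pi_Q + 1/3*pi_R + 1/12*pi_S + 1/12*pi_T
  pi_T = 5/12*pi_P + 1/2*pi_Q + 1/4*pi_R + 1/12*pi_S + 1/3*pi_T
with normalization: pi_P + pi_Q + pi_R + pi_S + pi_T = 1.

Using the first 4 balance equations plus normalization, the linear system A*pi = b is:
  [-5/6, 1/6, 1/12, 1/3, 1/12] . pi = 0
  [1/4, -5/6, 1/4, 1/4, 1/6] . pi = 0
  [1/12, 1/12, -11/12, 1/4, 1/3] . pi = 0
  [1/12, 1/12, 1/3, -11/12, 1/12] . pi = 0
  [1, 1, 1, 1, 1] . pi = 1

Solving yields:
  pi_P = 451/3108
  pi_Q = 319/1554
  pi_R = 146/777
  pi_S = 135/1036
  pi_T = 515/1554

Verification (pi * P):
  451/3108*1/6 + 319/1554*1/6 + 146/777*1/12 + 135/1036*1/3 + 515/1554*1/12 = 451/3108 = pi_P  (ok)
  451/3108*1/4 + 319/1554*1/6 + 146/777*1/4 + 135/1036*1/4 + 515/1554*1/6 = 319/1554 = pi_Q  (ok)
  451/3108*1/12 + 319/1554*1/12 + 146/777*1/12 + 135/1036*1/4 + 515/1554*1/3 = 146/777 = pi_R  (ok)
  451/3108*1/12 + 319/1554*1/12 + 146/777*1/3 + 135/1036*1/12 + 515/1554*1/12 = 135/1036 = pi_S  (ok)
  451/3108*5/12 + 319/1554*1/2 + 146/777*1/4 + 135/1036*1/12 + 515/1554*1/3 = 515/1554 = pi_T  (ok)

Answer: 451/3108 319/1554 146/777 135/1036 515/1554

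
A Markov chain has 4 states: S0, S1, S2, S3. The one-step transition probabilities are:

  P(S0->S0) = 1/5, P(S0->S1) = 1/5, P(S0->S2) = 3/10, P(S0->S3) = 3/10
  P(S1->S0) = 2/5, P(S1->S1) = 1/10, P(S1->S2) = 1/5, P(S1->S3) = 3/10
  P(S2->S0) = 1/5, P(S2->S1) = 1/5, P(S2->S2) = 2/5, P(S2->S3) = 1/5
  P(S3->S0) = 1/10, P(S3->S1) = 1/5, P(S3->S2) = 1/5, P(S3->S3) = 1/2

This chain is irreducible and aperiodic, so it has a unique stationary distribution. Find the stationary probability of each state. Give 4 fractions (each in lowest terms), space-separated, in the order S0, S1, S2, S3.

Answer: 158/781 2/11 215/781 266/781

Derivation:
The stationary distribution satisfies pi = pi * P, i.e.:
  pi_S0 = 1/5*pi_S0 + 2/5*pi_S1 + 1/5*pi_S2 + 1/10*pi_S3
  pi_S1 = 1/5*pi_S0 + 1/10*pi_S1 + 1/5*pi_S2 + 1/5*pi_S3
  pi_S2 = 3/10*pi_S0 + 1/5*pi_S1 + 2/5*pi_S2 + 1/5*pi_S3
  pi_S3 = 3/10*pi_S0 + 3/10*pi_S1 + 1/5*pi_S2 + 1/2*pi_S3
with normalization: pi_S0 + pi_S1 + pi_S2 + pi_S3 = 1.

Using the first 3 balance equations plus normalization, the linear system A*pi = b is:
  [-4/5, 2/5, 1/5, 1/10] . pi = 0
  [1/5, -9/10, 1/5, 1/5] . pi = 0
  [3/10, 1/5, -3/5, 1/5] . pi = 0
  [1, 1, 1, 1] . pi = 1

Solving yields:
  pi_S0 = 158/781
  pi_S1 = 2/11
  pi_S2 = 215/781
  pi_S3 = 266/781

Verification (pi * P):
  158/781*1/5 + 2/11*2/5 + 215/781*1/5 + 266/781*1/10 = 158/781 = pi_S0  (ok)
  158/781*1/5 + 2/11*1/10 + 215/781*1/5 + 266/781*1/5 = 2/11 = pi_S1  (ok)
  158/781*3/10 + 2/11*1/5 + 215/781*2/5 + 266/781*1/5 = 215/781 = pi_S2  (ok)
  158/781*3/10 + 2/11*3/10 + 215/781*1/5 + 266/781*1/2 = 266/781 = pi_S3  (ok)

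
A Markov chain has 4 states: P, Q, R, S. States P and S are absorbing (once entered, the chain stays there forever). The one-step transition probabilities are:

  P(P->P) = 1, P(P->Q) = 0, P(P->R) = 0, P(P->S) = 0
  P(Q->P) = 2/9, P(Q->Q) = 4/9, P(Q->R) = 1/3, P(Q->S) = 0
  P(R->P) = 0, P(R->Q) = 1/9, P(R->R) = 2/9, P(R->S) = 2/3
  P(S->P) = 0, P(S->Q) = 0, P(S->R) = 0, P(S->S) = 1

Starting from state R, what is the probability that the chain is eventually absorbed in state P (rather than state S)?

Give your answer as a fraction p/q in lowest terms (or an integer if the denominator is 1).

Let a_i = P(absorbed in P | start in state i).
Boundary conditions: a_P = 1, a_S = 0.
For each transient state i, a_i = sum_j P(i->j) * a_j:
  a_Q = 2/9*a_P + 4/9*a_Q + 1/3*a_R + 0*a_S
  a_R = 0*a_P + 1/9*a_Q + 2/9*a_R + 2/3*a_S

Substituting a_P = 1 and a_S = 0, rearrange to (I - Q) a = r where r[i] = P(i -> P):
  [5/9, -1/3] . (a_Q, a_R) = 2/9
  [-1/9, 7/9] . (a_Q, a_R) = 0

Solving yields:
  a_Q = 7/16
  a_R = 1/16

Starting state is R, so the absorption probability is a_R = 1/16.

Answer: 1/16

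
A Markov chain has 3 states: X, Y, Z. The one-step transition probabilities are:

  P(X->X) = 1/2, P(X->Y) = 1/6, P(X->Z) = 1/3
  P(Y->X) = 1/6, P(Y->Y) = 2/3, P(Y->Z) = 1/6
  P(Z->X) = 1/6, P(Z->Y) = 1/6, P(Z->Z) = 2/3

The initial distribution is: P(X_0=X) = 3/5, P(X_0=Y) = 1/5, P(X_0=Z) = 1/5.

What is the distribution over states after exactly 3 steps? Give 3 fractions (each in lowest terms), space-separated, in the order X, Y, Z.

Propagating the distribution step by step (d_{t+1} = d_t * P):
d_0 = (X=3/5, Y=1/5, Z=1/5)
  d_1[X] = 3/5*1/2 + 1/5*1/6 + 1/5*1/6 = 11/30
  d_1[Y] = 3/5*1/6 + 1/5*2/3 + 1/5*1/6 = 4/15
  d_1[Z] = 3/5*1/3 + 1/5*1/6 + 1/5*2/3 = 11/30
d_1 = (X=11/30, Y=4/15, Z=11/30)
  d_2[X] = 11/30*1/2 + 4/15*1/6 + 11/30*1/6 = 13/45
  d_2[Y] = 11/30*1/6 + 4/15*2/3 + 11/30*1/6 = 3/10
  d_2[Z] = 11/30*1/3 + 4/15*1/6 + 11/30*2/3 = 37/90
d_2 = (X=13/45, Y=3/10, Z=37/90)
  d_3[X] = 13/45*1/2 + 3/10*1/6 + 37/90*1/6 = 71/270
  d_3[Y] = 13/45*1/6 + 3/10*2/3 + 37/90*1/6 = 19/60
  d_3[Z] = 13/45*1/3 + 3/10*1/6 + 37/90*2/3 = 227/540
d_3 = (X=71/270, Y=19/60, Z=227/540)

Answer: 71/270 19/60 227/540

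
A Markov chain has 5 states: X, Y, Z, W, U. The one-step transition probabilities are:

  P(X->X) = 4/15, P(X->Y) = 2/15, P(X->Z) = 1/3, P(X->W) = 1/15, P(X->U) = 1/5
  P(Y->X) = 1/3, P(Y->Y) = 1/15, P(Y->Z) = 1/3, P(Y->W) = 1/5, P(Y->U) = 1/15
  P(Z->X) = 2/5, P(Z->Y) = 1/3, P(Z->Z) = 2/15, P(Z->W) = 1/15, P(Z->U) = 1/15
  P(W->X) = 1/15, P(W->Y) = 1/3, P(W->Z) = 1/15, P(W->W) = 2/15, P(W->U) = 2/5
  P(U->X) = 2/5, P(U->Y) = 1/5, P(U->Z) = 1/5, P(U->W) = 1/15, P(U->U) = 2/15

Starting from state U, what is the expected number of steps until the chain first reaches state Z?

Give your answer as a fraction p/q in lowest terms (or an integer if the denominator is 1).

Answer: 9885/2489

Derivation:
Let h_i = expected steps to first reach Z from state i.
Boundary: h_Z = 0.
First-step equations for the other states:
  h_X = 1 + 4/15*h_X + 2/15*h_Y + 1/3*h_Z + 1/15*h_W + 1/5*h_U
  h_Y = 1 + 1/3*h_X + 1/15*h_Y + 1/3*h_Z + 1/5*h_W + 1/15*h_U
  h_W = 1 + 1/15*h_X + 1/3*h_Y + 1/15*h_Z + 2/15*h_W + 2/5*h_U
  h_U = 1 + 2/5*h_X + 1/5*h_Y + 1/5*h_Z + 1/15*h_W + 2/15*h_U

Substituting h_Z = 0 and rearranging gives the linear system (I - Q) h = 1:
  [11/15, -2/15, -1/15, -1/5] . (h_X, h_Y, h_W, h_U) = 1
  [-1/3, 14/15, -1/5, -1/15] . (h_X, h_Y, h_W, h_U) = 1
  [-1/15, -1/3, 13/15, -2/5] . (h_X, h_Y, h_W, h_U) = 1
  [-2/5, -1/5, -1/15, 13/15] . (h_X, h_Y, h_W, h_U) = 1

Solving yields:
  h_X = 8775/2489
  h_Y = 8985/2489
  h_W = 11565/2489
  h_U = 9885/2489

Starting state is U, so the expected hitting time is h_U = 9885/2489.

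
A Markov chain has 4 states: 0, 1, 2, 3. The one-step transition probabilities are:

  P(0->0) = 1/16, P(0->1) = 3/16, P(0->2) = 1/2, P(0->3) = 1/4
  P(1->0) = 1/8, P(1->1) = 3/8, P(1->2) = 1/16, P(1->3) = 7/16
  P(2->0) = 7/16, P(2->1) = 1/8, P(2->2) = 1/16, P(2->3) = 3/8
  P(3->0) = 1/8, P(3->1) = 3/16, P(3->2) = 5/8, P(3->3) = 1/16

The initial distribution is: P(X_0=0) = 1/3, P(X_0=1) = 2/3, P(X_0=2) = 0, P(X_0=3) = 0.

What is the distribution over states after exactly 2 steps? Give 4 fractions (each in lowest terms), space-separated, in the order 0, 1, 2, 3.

Answer: 47/256 179/768 245/768 203/768

Derivation:
Propagating the distribution step by step (d_{t+1} = d_t * P):
d_0 = (0=1/3, 1=2/3, 2=0, 3=0)
  d_1[0] = 1/3*1/16 + 2/3*1/8 + 0*7/16 + 0*1/8 = 5/48
  d_1[1] = 1/3*3/16 + 2/3*3/8 + 0*1/8 + 0*3/16 = 5/16
  d_1[2] = 1/3*1/2 + 2/3*1/16 + 0*1/16 + 0*5/8 = 5/24
  d_1[3] = 1/3*1/4 + 2/3*7/16 + 0*3/8 + 0*1/16 = 3/8
d_1 = (0=5/48, 1=5/16, 2=5/24, 3=3/8)
  d_2[0] = 5/48*1/16 + 5/16*1/8 + 5/24*7/16 + 3/8*1/8 = 47/256
  d_2[1] = 5/48*3/16 + 5/16*3/8 + 5/24*1/8 + 3/8*3/16 = 179/768
  d_2[2] = 5/48*1/2 + 5/16*1/16 + 5/24*1/16 + 3/8*5/8 = 245/768
  d_2[3] = 5/48*1/4 + 5/16*7/16 + 5/24*3/8 + 3/8*1/16 = 203/768
d_2 = (0=47/256, 1=179/768, 2=245/768, 3=203/768)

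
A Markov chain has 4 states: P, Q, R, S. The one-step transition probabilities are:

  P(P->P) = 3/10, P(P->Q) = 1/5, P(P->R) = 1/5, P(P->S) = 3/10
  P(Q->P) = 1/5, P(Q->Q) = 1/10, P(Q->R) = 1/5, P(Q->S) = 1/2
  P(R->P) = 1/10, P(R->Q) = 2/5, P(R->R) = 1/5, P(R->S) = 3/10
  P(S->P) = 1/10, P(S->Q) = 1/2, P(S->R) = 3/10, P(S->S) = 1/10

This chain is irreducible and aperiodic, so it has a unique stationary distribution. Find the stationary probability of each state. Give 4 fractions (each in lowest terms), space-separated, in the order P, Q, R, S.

Answer: 205/1256 48/157 289/1256 189/628

Derivation:
The stationary distribution satisfies pi = pi * P, i.e.:
  pi_P = 3/10*pi_P + 1/5*pi_Q + 1/10*pi_R + 1/10*pi_S
  pi_Q = 1/5*pi_P + 1/10*pi_Q + 2/5*pi_R + 1/2*pi_S
  pi_R = 1/5*pi_P + 1/5*pi_Q + 1/5*pi_R + 3/10*pi_S
  pi_S = 3/10*pi_P + 1/2*pi_Q + 3/10*pi_R + 1/10*pi_S
with normalization: pi_P + pi_Q + pi_R + pi_S = 1.

Using the first 3 balance equations plus normalization, the linear system A*pi = b is:
  [-7/10, 1/5, 1/10, 1/10] . pi = 0
  [1/5, -9/10, 2/5, 1/2] . pi = 0
  [1/5, 1/5, -4/5, 3/10] . pi = 0
  [1, 1, 1, 1] . pi = 1

Solving yields:
  pi_P = 205/1256
  pi_Q = 48/157
  pi_R = 289/1256
  pi_S = 189/628

Verification (pi * P):
  205/1256*3/10 + 48/157*1/5 + 289/1256*1/10 + 189/628*1/10 = 205/1256 = pi_P  (ok)
  205/1256*1/5 + 48/157*1/10 + 289/1256*2/5 + 189/628*1/2 = 48/157 = pi_Q  (ok)
  205/1256*1/5 + 48/157*1/5 + 289/1256*1/5 + 189/628*3/10 = 289/1256 = pi_R  (ok)
  205/1256*3/10 + 48/157*1/2 + 289/1256*3/10 + 189/628*1/10 = 189/628 = pi_S  (ok)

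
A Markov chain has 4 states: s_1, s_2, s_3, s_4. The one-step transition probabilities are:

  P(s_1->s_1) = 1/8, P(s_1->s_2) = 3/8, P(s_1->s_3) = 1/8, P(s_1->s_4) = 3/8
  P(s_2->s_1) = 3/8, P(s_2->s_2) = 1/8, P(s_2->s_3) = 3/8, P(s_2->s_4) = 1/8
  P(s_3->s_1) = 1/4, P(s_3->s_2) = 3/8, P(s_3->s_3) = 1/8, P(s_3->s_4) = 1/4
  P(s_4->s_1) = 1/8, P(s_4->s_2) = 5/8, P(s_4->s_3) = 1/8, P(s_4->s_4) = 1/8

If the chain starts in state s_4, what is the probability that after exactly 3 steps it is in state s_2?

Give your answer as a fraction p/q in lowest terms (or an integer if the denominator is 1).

Computing P^3 by repeated multiplication:
P^1 =
  s_1: [1/8, 3/8, 1/8, 3/8]
  s_2: [3/8, 1/8, 3/8, 1/8]
  s_3: [1/4, 3/8, 1/8, 1/4]
  s_4: [1/8, 5/8, 1/8, 1/8]
P^2 =
  s_1: [15/64, 3/8, 7/32, 11/64]
  s_2: [13/64, 3/8, 5/32, 17/64]
  s_3: [15/64, 11/32, 7/32, 13/64]
  s_4: [19/64, 1/4, 9/32, 11/64]
P^3 =
  s_1: [63/256, 83/256, 7/32, 27/128]
  s_2: [61/256, 89/256, 7/32, 25/128]
  s_3: [61/256, 87/256, 27/128, 27/128]
  s_4: [57/256, 91/256, 3/16, 15/64]

(P^3)[s_4 -> s_2] = 91/256

Answer: 91/256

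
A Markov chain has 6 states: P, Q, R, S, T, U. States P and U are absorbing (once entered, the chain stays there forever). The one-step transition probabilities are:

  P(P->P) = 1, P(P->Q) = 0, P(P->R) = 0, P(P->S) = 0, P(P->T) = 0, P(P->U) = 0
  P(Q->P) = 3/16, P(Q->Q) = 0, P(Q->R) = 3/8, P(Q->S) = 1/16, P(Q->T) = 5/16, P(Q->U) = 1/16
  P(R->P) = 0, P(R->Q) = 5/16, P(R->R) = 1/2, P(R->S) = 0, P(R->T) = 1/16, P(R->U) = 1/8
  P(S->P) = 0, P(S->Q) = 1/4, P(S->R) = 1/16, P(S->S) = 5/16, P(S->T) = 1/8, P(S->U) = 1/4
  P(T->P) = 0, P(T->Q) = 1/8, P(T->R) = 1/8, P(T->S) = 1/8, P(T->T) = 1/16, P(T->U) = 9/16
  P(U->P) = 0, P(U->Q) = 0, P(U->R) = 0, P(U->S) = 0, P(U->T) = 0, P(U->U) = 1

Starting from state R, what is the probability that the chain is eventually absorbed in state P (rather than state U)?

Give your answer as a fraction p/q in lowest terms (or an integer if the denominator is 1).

Answer: 835/4271

Derivation:
Let a_i = P(absorbed in P | start in state i).
Boundary conditions: a_P = 1, a_U = 0.
For each transient state i, a_i = sum_j P(i->j) * a_j:
  a_Q = 3/16*a_P + 0*a_Q + 3/8*a_R + 1/16*a_S + 5/16*a_T + 1/16*a_U
  a_R = 0*a_P + 5/16*a_Q + 1/2*a_R + 0*a_S + 1/16*a_T + 1/8*a_U
  a_S = 0*a_P + 1/4*a_Q + 1/16*a_R + 5/16*a_S + 1/8*a_T + 1/4*a_U
  a_T = 0*a_P + 1/8*a_Q + 1/8*a_R + 1/8*a_S + 1/16*a_T + 9/16*a_U

Substituting a_P = 1 and a_U = 0, rearrange to (I - Q) a = r where r[i] = P(i -> P):
  [1, -3/8, -1/16, -5/16] . (a_Q, a_R, a_S, a_T) = 3/16
  [-5/16, 1/2, 0, -1/16] . (a_Q, a_R, a_S, a_T) = 0
  [-1/4, -1/16, 11/16, -1/8] . (a_Q, a_R, a_S, a_T) = 0
  [-1/8, -1/8, -1/8, 15/16] . (a_Q, a_R, a_S, a_T) = 0

Solving yields:
  a_Q = 1264/4271
  a_R = 835/4271
  a_S = 601/4271
  a_T = 360/4271

Starting state is R, so the absorption probability is a_R = 835/4271.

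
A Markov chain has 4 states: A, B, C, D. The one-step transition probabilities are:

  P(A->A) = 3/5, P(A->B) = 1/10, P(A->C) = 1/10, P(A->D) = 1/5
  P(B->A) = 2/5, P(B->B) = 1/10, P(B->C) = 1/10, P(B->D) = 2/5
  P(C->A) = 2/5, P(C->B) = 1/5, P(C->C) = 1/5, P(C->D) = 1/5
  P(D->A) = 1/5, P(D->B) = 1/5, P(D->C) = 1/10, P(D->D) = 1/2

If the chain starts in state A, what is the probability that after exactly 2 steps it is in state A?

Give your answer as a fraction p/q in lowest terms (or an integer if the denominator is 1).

Answer: 12/25

Derivation:
Computing P^2 by repeated multiplication:
P^1 =
  A: [3/5, 1/10, 1/10, 1/5]
  B: [2/5, 1/10, 1/10, 2/5]
  C: [2/5, 1/5, 1/5, 1/5]
  D: [1/5, 1/5, 1/10, 1/2]
P^2 =
  A: [12/25, 13/100, 11/100, 7/25]
  B: [2/5, 3/20, 11/100, 17/50]
  C: [11/25, 7/50, 3/25, 3/10]
  D: [17/50, 4/25, 11/100, 39/100]

(P^2)[A -> A] = 12/25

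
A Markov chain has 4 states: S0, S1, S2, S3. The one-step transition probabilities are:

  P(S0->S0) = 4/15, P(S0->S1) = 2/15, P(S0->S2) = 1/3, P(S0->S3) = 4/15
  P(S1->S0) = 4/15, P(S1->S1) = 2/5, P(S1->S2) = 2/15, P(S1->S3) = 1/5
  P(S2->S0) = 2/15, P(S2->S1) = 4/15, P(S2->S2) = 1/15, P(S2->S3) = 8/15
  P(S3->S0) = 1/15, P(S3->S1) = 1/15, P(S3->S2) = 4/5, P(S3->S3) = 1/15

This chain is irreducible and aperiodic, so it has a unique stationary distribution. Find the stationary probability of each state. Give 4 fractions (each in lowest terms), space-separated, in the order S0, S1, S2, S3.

Answer: 586/3545 768/3545 1183/3545 1008/3545

Derivation:
The stationary distribution satisfies pi = pi * P, i.e.:
  pi_S0 = 4/15*pi_S0 + 4/15*pi_S1 + 2/15*pi_S2 + 1/15*pi_S3
  pi_S1 = 2/15*pi_S0 + 2/5*pi_S1 + 4/15*pi_S2 + 1/15*pi_S3
  pi_S2 = 1/3*pi_S0 + 2/15*pi_S1 + 1/15*pi_S2 + 4/5*pi_S3
  pi_S3 = 4/15*pi_S0 + 1/5*pi_S1 + 8/15*pi_S2 + 1/15*pi_S3
with normalization: pi_S0 + pi_S1 + pi_S2 + pi_S3 = 1.

Using the first 3 balance equations plus normalization, the linear system A*pi = b is:
  [-11/15, 4/15, 2/15, 1/15] . pi = 0
  [2/15, -3/5, 4/15, 1/15] . pi = 0
  [1/3, 2/15, -14/15, 4/5] . pi = 0
  [1, 1, 1, 1] . pi = 1

Solving yields:
  pi_S0 = 586/3545
  pi_S1 = 768/3545
  pi_S2 = 1183/3545
  pi_S3 = 1008/3545

Verification (pi * P):
  586/3545*4/15 + 768/3545*4/15 + 1183/3545*2/15 + 1008/3545*1/15 = 586/3545 = pi_S0  (ok)
  586/3545*2/15 + 768/3545*2/5 + 1183/3545*4/15 + 1008/3545*1/15 = 768/3545 = pi_S1  (ok)
  586/3545*1/3 + 768/3545*2/15 + 1183/3545*1/15 + 1008/3545*4/5 = 1183/3545 = pi_S2  (ok)
  586/3545*4/15 + 768/3545*1/5 + 1183/3545*8/15 + 1008/3545*1/15 = 1008/3545 = pi_S3  (ok)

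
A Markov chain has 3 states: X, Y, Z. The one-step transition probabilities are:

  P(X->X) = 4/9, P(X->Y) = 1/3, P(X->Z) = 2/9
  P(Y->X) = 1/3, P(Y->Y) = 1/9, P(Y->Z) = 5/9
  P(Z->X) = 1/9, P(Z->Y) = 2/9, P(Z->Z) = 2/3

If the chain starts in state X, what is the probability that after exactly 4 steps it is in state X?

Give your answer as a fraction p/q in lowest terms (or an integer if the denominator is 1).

Computing P^4 by repeated multiplication:
P^1 =
  X: [4/9, 1/3, 2/9]
  Y: [1/3, 1/9, 5/9]
  Z: [1/9, 2/9, 2/3]
P^2 =
  X: [1/3, 19/81, 35/81]
  Y: [20/81, 20/81, 41/81]
  Z: [16/81, 17/81, 16/27]
P^3 =
  X: [200/729, 170/729, 359/729]
  Y: [181/729, 2/9, 386/729]
  Z: [163/729, 161/729, 5/9]
P^4 =
  X: [1669/6561, 496/2187, 3404/6561]
  Y: [532/2187, 1477/6561, 3488/6561]
  Z: [1540/6561, 1460/6561, 1187/2187]

(P^4)[X -> X] = 1669/6561

Answer: 1669/6561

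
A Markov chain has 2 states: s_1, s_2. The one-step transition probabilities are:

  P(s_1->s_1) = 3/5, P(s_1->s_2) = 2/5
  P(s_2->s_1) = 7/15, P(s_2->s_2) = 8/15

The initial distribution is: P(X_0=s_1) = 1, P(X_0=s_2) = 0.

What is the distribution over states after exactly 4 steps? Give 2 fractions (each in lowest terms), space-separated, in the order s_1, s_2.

Answer: 9089/16875 7786/16875

Derivation:
Propagating the distribution step by step (d_{t+1} = d_t * P):
d_0 = (s_1=1, s_2=0)
  d_1[s_1] = 1*3/5 + 0*7/15 = 3/5
  d_1[s_2] = 1*2/5 + 0*8/15 = 2/5
d_1 = (s_1=3/5, s_2=2/5)
  d_2[s_1] = 3/5*3/5 + 2/5*7/15 = 41/75
  d_2[s_2] = 3/5*2/5 + 2/5*8/15 = 34/75
d_2 = (s_1=41/75, s_2=34/75)
  d_3[s_1] = 41/75*3/5 + 34/75*7/15 = 607/1125
  d_3[s_2] = 41/75*2/5 + 34/75*8/15 = 518/1125
d_3 = (s_1=607/1125, s_2=518/1125)
  d_4[s_1] = 607/1125*3/5 + 518/1125*7/15 = 9089/16875
  d_4[s_2] = 607/1125*2/5 + 518/1125*8/15 = 7786/16875
d_4 = (s_1=9089/16875, s_2=7786/16875)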